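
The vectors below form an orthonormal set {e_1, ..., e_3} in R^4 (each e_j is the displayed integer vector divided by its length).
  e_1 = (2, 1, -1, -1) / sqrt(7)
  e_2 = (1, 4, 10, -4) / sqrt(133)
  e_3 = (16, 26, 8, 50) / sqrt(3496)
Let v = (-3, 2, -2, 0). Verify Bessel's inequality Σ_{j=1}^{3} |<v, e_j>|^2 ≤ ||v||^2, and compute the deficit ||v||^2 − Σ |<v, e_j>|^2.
Σ |<v, e_j>|^2 = 53/23; ||v||^2 = 17; deficit = 338/23

Write each e_j = u_j / sqrt(<u_j, u_j>) where u_j is the displayed integer vector. Then <v, e_j> = <v, u_j> / sqrt(<u_j, u_j>), so |<v, e_j>|^2 = <v, u_j>^2 / <u_j, u_j>.
Coefficients: <v, e_1> = -2/sqrt(7), <v, e_2> = -15/sqrt(133), <v, e_3> = -12/sqrt(3496).
Square and sum: Σ |<v, e_j>|^2 = 53/23.
Compute ||v||^2 = v·v = 17.
Deficit = 17 − 53/23 = 338/23 ≥ 0, confirming Bessel's inequality. (The deficit equals ||v − Σ <v,e_j> e_j||^2, the squared distance from v to span{e_j}.)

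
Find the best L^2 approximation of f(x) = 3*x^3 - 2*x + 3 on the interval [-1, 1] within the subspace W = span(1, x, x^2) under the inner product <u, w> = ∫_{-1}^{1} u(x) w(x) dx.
g(x) = 3 - x/5

The best approximation g ∈ W is the orthogonal projection of f onto W. Writing g = a_0 + a_1 x + a_2 x^2, the coefficients solve the normal equations G · a = b where
  G_{ij} = <φ_i, φ_j> and b_i = <f, φ_i>, with φ_0 = 1, φ_1 = x, φ_2 = x^2.
G =
  [2, 0, 2/3]
  [0, 2/3, 0]
  [2/3, 0, 2/5],
b = (6, -2/15, 2).
Solving gives a_0 = 3, a_1 = -1/5, a_2 = 0, so
  g(x) = 3 - x/5.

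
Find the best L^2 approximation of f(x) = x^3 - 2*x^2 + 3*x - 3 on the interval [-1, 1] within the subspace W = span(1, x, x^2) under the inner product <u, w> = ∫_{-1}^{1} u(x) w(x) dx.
g(x) = -2*x^2 + 18*x/5 - 3

The best approximation g ∈ W is the orthogonal projection of f onto W. Writing g = a_0 + a_1 x + a_2 x^2, the coefficients solve the normal equations G · a = b where
  G_{ij} = <φ_i, φ_j> and b_i = <f, φ_i>, with φ_0 = 1, φ_1 = x, φ_2 = x^2.
G =
  [2, 0, 2/3]
  [0, 2/3, 0]
  [2/3, 0, 2/5],
b = (-22/3, 12/5, -14/5).
Solving gives a_0 = -3, a_1 = 18/5, a_2 = -2, so
  g(x) = -2*x^2 + 18*x/5 - 3.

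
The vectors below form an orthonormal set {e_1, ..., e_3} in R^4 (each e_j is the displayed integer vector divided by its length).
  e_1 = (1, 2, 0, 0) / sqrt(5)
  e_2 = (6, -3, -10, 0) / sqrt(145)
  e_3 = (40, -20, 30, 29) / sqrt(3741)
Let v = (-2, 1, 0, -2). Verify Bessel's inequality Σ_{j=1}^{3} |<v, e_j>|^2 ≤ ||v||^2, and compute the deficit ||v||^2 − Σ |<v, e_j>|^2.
Σ |<v, e_j>|^2 = 1061/129; ||v||^2 = 9; deficit = 100/129

Write each e_j = u_j / sqrt(<u_j, u_j>) where u_j is the displayed integer vector. Then <v, e_j> = <v, u_j> / sqrt(<u_j, u_j>), so |<v, e_j>|^2 = <v, u_j>^2 / <u_j, u_j>.
Coefficients: <v, e_1> = 0/sqrt(5), <v, e_2> = -15/sqrt(145), <v, e_3> = -158/sqrt(3741).
Square and sum: Σ |<v, e_j>|^2 = 1061/129.
Compute ||v||^2 = v·v = 9.
Deficit = 9 − 1061/129 = 100/129 ≥ 0, confirming Bessel's inequality. (The deficit equals ||v − Σ <v,e_j> e_j||^2, the squared distance from v to span{e_j}.)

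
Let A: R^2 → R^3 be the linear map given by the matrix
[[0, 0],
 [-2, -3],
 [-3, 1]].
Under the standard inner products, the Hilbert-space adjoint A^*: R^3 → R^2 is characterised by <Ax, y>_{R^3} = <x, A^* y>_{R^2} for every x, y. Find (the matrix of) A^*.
A^* = A^T =
[[0, -2, -3],
 [0, -3, 1]]

For real matrices with standard dot products, the defining identity <Ax, y> = <x, A^* y> gives (Ax)^T y = x^T (A^*) y, i.e. x^T A^T y = x^T (A^*) y. Since this holds for all x, y, we must have A^* = A^T. Therefore
A^* =
[[0, -2, -3],
 [0, -3, 1]].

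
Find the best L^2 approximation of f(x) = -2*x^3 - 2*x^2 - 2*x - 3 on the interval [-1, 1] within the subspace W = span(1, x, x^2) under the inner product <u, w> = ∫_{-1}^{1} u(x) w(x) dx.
g(x) = -2*x^2 - 16*x/5 - 3

The best approximation g ∈ W is the orthogonal projection of f onto W. Writing g = a_0 + a_1 x + a_2 x^2, the coefficients solve the normal equations G · a = b where
  G_{ij} = <φ_i, φ_j> and b_i = <f, φ_i>, with φ_0 = 1, φ_1 = x, φ_2 = x^2.
G =
  [2, 0, 2/3]
  [0, 2/3, 0]
  [2/3, 0, 2/5],
b = (-22/3, -32/15, -14/5).
Solving gives a_0 = -3, a_1 = -16/5, a_2 = -2, so
  g(x) = -2*x^2 - 16*x/5 - 3.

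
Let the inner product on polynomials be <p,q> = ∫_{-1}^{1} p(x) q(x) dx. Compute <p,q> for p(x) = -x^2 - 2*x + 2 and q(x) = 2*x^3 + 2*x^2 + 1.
<p,q> = 18/5

Expand the product: p(x)·q(x) = -2*x^5 - 6*x^4 + 3*x^2 - 2*x + 2.
∫_{-1}^{1} of each monomial x^k gives [2/(k+1) if k even, 0 if k odd]. Integrating term-by-term (or equivalently evaluating the antiderivative F(x) = -x^6/3 - 6*x^5/5 + x^3 - x^2 + 2*x at the endpoints):
  F(1) − F(−1) = 7/15 − (-47/15) = 18/5.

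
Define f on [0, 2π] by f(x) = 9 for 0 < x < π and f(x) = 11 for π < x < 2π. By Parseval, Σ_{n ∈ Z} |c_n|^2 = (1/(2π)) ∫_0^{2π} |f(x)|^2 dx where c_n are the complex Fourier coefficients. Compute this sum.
Σ |c_n|^2 = 101

Parseval equates the L^2 energy of f (normalised by 1/(2π)) with the ℓ^2 sum of its Fourier coefficients: (1/(2π)) ∫_0^{2π} |f|^2 = Σ |c_n|^2.
Compute the left side: (1/(2π)) [∫_0^π 9^2 dx + ∫_π^{2π} 11^2 dx] = (1/(2π)) · (81π + 121π) = (81 + 121)/2 = 101.
So Σ_{n ∈ Z} |c_n|^2 = 101.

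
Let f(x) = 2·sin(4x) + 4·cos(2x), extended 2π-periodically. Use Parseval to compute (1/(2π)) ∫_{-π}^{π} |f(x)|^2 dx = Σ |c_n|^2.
Σ |c_n|^2 = 10

Expand |f|^2 and use orthogonality of {sin(nx), cos(mx)} on [-π, π]:
  ∫_{-π}^{π} sin(nx)^2 dx = π, ∫ cos(mx)^2 dx = π, and cross terms integrate to 0.
So ∫_{-π}^{π} f(x)^2 dx = 2^2 · π + 4^2 · π = (4 + 16)π.
Divide by 2π: (4 + 16)/2 = 10.
By Parseval, this equals Σ |c_n|^2.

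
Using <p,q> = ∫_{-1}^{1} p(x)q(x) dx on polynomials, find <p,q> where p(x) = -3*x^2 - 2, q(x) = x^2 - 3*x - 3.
<p,q> = 232/15

Expand the product: p(x)·q(x) = -3*x^4 + 9*x^3 + 7*x^2 + 6*x + 6.
∫_{-1}^{1} of each monomial x^k gives [2/(k+1) if k even, 0 if k odd]. Integrating term-by-term (or equivalently evaluating the antiderivative F(x) = -3*x^5/5 + 9*x^4/4 + 7*x^3/3 + 3*x^2 + 6*x at the endpoints):
  F(1) − F(−1) = 779/60 − (-149/60) = 232/15.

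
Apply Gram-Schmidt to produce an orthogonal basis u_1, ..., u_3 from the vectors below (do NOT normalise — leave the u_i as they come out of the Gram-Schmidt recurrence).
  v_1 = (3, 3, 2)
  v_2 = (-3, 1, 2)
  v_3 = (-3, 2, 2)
Orthogonal basis:
  u_1 = (3, 3, 2)
  u_2 = (-30/11, 14/11, 24/11)
  u_3 = (-3/19, 9/19, -9/19)

Apply the Gram-Schmidt recurrence
  u_1 = v_1
  u_i = v_i − Σ_{j<i} ((v_i · u_j) / (u_j · u_j)) · u_j.

Step by step this gives:
  u_1 = (3, 3, 2)
  u_2 = (-30/11, 14/11, 24/11)
  u_3 = (-3/19, 9/19, -9/19)

Orthogonality check:
  u_2 · u_1 = 0 (should be 0)
  u_3 · u_1 = 0 (should be 0)
  u_3 · u_2 = 0 (should be 0)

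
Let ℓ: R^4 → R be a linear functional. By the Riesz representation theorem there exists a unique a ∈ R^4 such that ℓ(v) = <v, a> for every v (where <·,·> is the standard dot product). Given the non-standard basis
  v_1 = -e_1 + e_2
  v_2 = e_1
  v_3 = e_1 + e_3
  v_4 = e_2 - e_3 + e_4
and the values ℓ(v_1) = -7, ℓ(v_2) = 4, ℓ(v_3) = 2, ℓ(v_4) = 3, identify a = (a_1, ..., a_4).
a = (4, -3, -2, 4)

Write a = (a_1, ..., a_4) in the standard basis. For each basis vector v_i, ℓ(v_i) = <v_i, a> is a linear equation in the a_j's. Collect the n equations into a matrix system V a = ℓ, where row i of V is v_i (expressed in the standard basis). Since V is invertible (lower-triangular with 1s on the diagonal, up to permutation), solve by back-substitution:
  V =
[[-1, 1, 0, 0],
 [1, 0, 0, 0],
 [1, 0, 1, 0],
 [0, 1, -1, 1]]
  V a = (-7, 4, 2, 3)
Solving gives a = (4, -3, -2, 4).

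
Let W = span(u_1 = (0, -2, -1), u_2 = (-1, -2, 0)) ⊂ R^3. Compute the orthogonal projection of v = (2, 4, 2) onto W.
proj_W(v) = (10/9, 40/9, 10/9)

Set up U = [u_1 | ... | u_2] ∈ R^(3×2). The projector onto W = col(U) is P = U (U^T U)^(-1) U^T.
Compute U^T U =
  [5, 4]
  [4, 5],
and U^T v = (-10, -10).
Solve U^T U · c = U^T v for the coefficients: c = (-10/9, -10/9). The projection is proj_W(v) = U c.
Check: (v - proj_W(v)) · u_1 = 0  (should be 0).
Check: (v - proj_W(v)) · u_2 = 0  (should be 0).
Result: proj_W(v) = (10/9, 40/9, 10/9).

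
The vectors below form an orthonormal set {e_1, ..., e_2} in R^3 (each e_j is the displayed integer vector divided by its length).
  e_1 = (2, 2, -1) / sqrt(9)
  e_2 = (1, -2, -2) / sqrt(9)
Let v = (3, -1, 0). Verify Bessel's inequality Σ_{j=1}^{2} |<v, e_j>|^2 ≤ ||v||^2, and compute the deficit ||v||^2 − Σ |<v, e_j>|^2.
Σ |<v, e_j>|^2 = 41/9; ||v||^2 = 10; deficit = 49/9

Write each e_j = u_j / sqrt(<u_j, u_j>) where u_j is the displayed integer vector. Then <v, e_j> = <v, u_j> / sqrt(<u_j, u_j>), so |<v, e_j>|^2 = <v, u_j>^2 / <u_j, u_j>.
Coefficients: <v, e_1> = 4/sqrt(9), <v, e_2> = 5/sqrt(9).
Square and sum: Σ |<v, e_j>|^2 = 41/9.
Compute ||v||^2 = v·v = 10.
Deficit = 10 − 41/9 = 49/9 ≥ 0, confirming Bessel's inequality. (The deficit equals ||v − Σ <v,e_j> e_j||^2, the squared distance from v to span{e_j}.)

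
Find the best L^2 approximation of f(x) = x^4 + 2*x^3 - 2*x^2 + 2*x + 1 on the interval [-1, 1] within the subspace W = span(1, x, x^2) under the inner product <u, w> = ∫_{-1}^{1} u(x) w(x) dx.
g(x) = -8*x^2/7 + 16*x/5 + 32/35

The best approximation g ∈ W is the orthogonal projection of f onto W. Writing g = a_0 + a_1 x + a_2 x^2, the coefficients solve the normal equations G · a = b where
  G_{ij} = <φ_i, φ_j> and b_i = <f, φ_i>, with φ_0 = 1, φ_1 = x, φ_2 = x^2.
G =
  [2, 0, 2/3]
  [0, 2/3, 0]
  [2/3, 0, 2/5],
b = (16/15, 32/15, 16/105).
Solving gives a_0 = 32/35, a_1 = 16/5, a_2 = -8/7, so
  g(x) = -8*x^2/7 + 16*x/5 + 32/35.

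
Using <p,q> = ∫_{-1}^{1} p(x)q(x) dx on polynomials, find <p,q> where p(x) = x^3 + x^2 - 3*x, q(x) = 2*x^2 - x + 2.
<p,q> = 56/15

Expand the product: p(x)·q(x) = 2*x^5 + x^4 - 5*x^3 + 5*x^2 - 6*x.
∫_{-1}^{1} of each monomial x^k gives [2/(k+1) if k even, 0 if k odd]. Integrating term-by-term (or equivalently evaluating the antiderivative F(x) = x^6/3 + x^5/5 - 5*x^4/4 + 5*x^3/3 - 3*x^2 at the endpoints):
  F(1) − F(−1) = -41/20 − (-347/60) = 56/15.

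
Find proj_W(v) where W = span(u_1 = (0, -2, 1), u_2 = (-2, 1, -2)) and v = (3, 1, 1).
proj_W(v) = (78/29, 35/29, 41/29)

Set up U = [u_1 | ... | u_2] ∈ R^(3×2). The projector onto W = col(U) is P = U (U^T U)^(-1) U^T.
Compute U^T U =
  [5, -4]
  [-4, 9],
and U^T v = (-1, -7).
Solve U^T U · c = U^T v for the coefficients: c = (-37/29, -39/29). The projection is proj_W(v) = U c.
Check: (v - proj_W(v)) · u_1 = 0  (should be 0).
Check: (v - proj_W(v)) · u_2 = 0  (should be 0).
Result: proj_W(v) = (78/29, 35/29, 41/29).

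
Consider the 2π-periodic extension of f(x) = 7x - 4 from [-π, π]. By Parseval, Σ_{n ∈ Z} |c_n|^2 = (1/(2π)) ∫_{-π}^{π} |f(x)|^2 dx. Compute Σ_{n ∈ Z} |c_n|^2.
Σ |c_n|^2 = 49π^2/3 + 16

Expand and integrate term by term over [-π, π]:
  ∫ (7x)^2 dx = 49·(2π^3/3); ∫ 2·7·(-4)·x dx = 0 (odd integrand); ∫ (-4)^2 dx = 16·2π.
So (1/(2π)) ∫_{-π}^{π} (7x - 4)^2 dx = 49π^2/3 + 16 = 49π^2/3 + 16.
Parseval ⇒ Σ |c_n|^2 = 49π^2/3 + 16.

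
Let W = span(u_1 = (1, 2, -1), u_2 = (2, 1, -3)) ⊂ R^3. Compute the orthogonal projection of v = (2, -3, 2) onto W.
proj_W(v) = (-5/7, -86/35, 13/35)

Set up U = [u_1 | ... | u_2] ∈ R^(3×2). The projector onto W = col(U) is P = U (U^T U)^(-1) U^T.
Compute U^T U =
  [6, 7]
  [7, 14],
and U^T v = (-6, -5).
Solve U^T U · c = U^T v for the coefficients: c = (-7/5, 12/35). The projection is proj_W(v) = U c.
Check: (v - proj_W(v)) · u_1 = 0  (should be 0).
Check: (v - proj_W(v)) · u_2 = 0  (should be 0).
Result: proj_W(v) = (-5/7, -86/35, 13/35).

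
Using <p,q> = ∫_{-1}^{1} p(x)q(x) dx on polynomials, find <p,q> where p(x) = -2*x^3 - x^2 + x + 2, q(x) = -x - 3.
<p,q> = -148/15

Expand the product: p(x)·q(x) = 2*x^4 + 7*x^3 + 2*x^2 - 5*x - 6.
∫_{-1}^{1} of each monomial x^k gives [2/(k+1) if k even, 0 if k odd]. Integrating term-by-term (or equivalently evaluating the antiderivative F(x) = 2*x^5/5 + 7*x^4/4 + 2*x^3/3 - 5*x^2/2 - 6*x at the endpoints):
  F(1) − F(−1) = -341/60 − (251/60) = -148/15.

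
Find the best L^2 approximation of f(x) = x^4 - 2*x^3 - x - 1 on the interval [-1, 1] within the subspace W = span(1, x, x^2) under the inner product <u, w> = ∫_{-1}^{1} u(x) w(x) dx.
g(x) = 6*x^2/7 - 11*x/5 - 38/35

The best approximation g ∈ W is the orthogonal projection of f onto W. Writing g = a_0 + a_1 x + a_2 x^2, the coefficients solve the normal equations G · a = b where
  G_{ij} = <φ_i, φ_j> and b_i = <f, φ_i>, with φ_0 = 1, φ_1 = x, φ_2 = x^2.
G =
  [2, 0, 2/3]
  [0, 2/3, 0]
  [2/3, 0, 2/5],
b = (-8/5, -22/15, -8/21).
Solving gives a_0 = -38/35, a_1 = -11/5, a_2 = 6/7, so
  g(x) = 6*x^2/7 - 11*x/5 - 38/35.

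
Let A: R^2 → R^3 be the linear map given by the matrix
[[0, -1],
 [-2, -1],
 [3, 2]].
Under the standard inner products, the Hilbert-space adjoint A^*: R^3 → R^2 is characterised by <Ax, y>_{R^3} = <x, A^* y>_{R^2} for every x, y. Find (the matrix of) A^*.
A^* = A^T =
[[0, -2, 3],
 [-1, -1, 2]]

For real matrices with standard dot products, the defining identity <Ax, y> = <x, A^* y> gives (Ax)^T y = x^T (A^*) y, i.e. x^T A^T y = x^T (A^*) y. Since this holds for all x, y, we must have A^* = A^T. Therefore
A^* =
[[0, -2, 3],
 [-1, -1, 2]].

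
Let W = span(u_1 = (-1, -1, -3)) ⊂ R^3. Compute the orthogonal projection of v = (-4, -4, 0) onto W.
proj_W(v) = (-8/11, -8/11, -24/11)

Set up U = [u_1 | ... | u_1] ∈ R^(3×1). The projector onto W = col(U) is P = U (U^T U)^(-1) U^T.
Compute U^T U =
  [11],
and U^T v = (8).
Solve U^T U · c = U^T v for the coefficients: c = (8/11). The projection is proj_W(v) = U c.
Check: (v - proj_W(v)) · u_1 = 0  (should be 0).
Result: proj_W(v) = (-8/11, -8/11, -24/11).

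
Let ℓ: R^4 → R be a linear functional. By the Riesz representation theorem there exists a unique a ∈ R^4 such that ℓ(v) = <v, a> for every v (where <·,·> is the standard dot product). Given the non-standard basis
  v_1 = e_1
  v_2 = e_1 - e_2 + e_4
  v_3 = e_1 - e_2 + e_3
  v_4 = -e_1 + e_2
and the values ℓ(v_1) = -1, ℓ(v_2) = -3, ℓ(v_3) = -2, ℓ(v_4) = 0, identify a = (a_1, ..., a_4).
a = (-1, -1, -2, -3)

Write a = (a_1, ..., a_4) in the standard basis. For each basis vector v_i, ℓ(v_i) = <v_i, a> is a linear equation in the a_j's. Collect the n equations into a matrix system V a = ℓ, where row i of V is v_i (expressed in the standard basis). Since V is invertible (lower-triangular with 1s on the diagonal, up to permutation), solve by back-substitution:
  V =
[[1, 0, 0, 0],
 [1, -1, 0, 1],
 [1, -1, 1, 0],
 [-1, 1, 0, 0]]
  V a = (-1, -3, -2, 0)
Solving gives a = (-1, -1, -2, -3).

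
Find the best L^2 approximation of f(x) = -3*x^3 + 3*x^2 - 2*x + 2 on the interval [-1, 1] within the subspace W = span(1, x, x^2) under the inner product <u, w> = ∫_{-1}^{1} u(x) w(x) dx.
g(x) = 3*x^2 - 19*x/5 + 2

The best approximation g ∈ W is the orthogonal projection of f onto W. Writing g = a_0 + a_1 x + a_2 x^2, the coefficients solve the normal equations G · a = b where
  G_{ij} = <φ_i, φ_j> and b_i = <f, φ_i>, with φ_0 = 1, φ_1 = x, φ_2 = x^2.
G =
  [2, 0, 2/3]
  [0, 2/3, 0]
  [2/3, 0, 2/5],
b = (6, -38/15, 38/15).
Solving gives a_0 = 2, a_1 = -19/5, a_2 = 3, so
  g(x) = 3*x^2 - 19*x/5 + 2.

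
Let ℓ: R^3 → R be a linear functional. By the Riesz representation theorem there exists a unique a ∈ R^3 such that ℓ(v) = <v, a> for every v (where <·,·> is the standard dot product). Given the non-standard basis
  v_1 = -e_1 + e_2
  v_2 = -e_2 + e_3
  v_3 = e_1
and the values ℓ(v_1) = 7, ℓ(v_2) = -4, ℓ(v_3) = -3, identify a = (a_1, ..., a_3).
a = (-3, 4, 0)

Write a = (a_1, ..., a_3) in the standard basis. For each basis vector v_i, ℓ(v_i) = <v_i, a> is a linear equation in the a_j's. Collect the n equations into a matrix system V a = ℓ, where row i of V is v_i (expressed in the standard basis). Since V is invertible (lower-triangular with 1s on the diagonal, up to permutation), solve by back-substitution:
  V =
[[-1, 1, 0],
 [0, -1, 1],
 [1, 0, 0]]
  V a = (7, -4, -3)
Solving gives a = (-3, 4, 0).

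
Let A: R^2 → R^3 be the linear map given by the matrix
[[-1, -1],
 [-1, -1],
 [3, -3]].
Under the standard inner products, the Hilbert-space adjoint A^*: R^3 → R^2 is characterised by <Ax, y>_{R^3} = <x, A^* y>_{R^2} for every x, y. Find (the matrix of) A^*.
A^* = A^T =
[[-1, -1, 3],
 [-1, -1, -3]]

For real matrices with standard dot products, the defining identity <Ax, y> = <x, A^* y> gives (Ax)^T y = x^T (A^*) y, i.e. x^T A^T y = x^T (A^*) y. Since this holds for all x, y, we must have A^* = A^T. Therefore
A^* =
[[-1, -1, 3],
 [-1, -1, -3]].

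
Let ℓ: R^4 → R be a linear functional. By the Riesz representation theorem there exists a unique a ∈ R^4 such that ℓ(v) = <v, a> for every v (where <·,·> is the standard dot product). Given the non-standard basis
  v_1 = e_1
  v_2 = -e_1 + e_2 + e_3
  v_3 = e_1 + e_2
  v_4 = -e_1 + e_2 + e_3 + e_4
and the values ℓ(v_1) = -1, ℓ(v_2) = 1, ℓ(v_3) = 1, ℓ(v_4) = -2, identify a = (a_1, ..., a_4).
a = (-1, 2, -2, -3)

Write a = (a_1, ..., a_4) in the standard basis. For each basis vector v_i, ℓ(v_i) = <v_i, a> is a linear equation in the a_j's. Collect the n equations into a matrix system V a = ℓ, where row i of V is v_i (expressed in the standard basis). Since V is invertible (lower-triangular with 1s on the diagonal, up to permutation), solve by back-substitution:
  V =
[[1, 0, 0, 0],
 [-1, 1, 1, 0],
 [1, 1, 0, 0],
 [-1, 1, 1, 1]]
  V a = (-1, 1, 1, -2)
Solving gives a = (-1, 2, -2, -3).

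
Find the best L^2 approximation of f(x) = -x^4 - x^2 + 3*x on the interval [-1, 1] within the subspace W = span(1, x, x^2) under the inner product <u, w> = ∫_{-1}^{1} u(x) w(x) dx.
g(x) = -13*x^2/7 + 3*x + 3/35

The best approximation g ∈ W is the orthogonal projection of f onto W. Writing g = a_0 + a_1 x + a_2 x^2, the coefficients solve the normal equations G · a = b where
  G_{ij} = <φ_i, φ_j> and b_i = <f, φ_i>, with φ_0 = 1, φ_1 = x, φ_2 = x^2.
G =
  [2, 0, 2/3]
  [0, 2/3, 0]
  [2/3, 0, 2/5],
b = (-16/15, 2, -24/35).
Solving gives a_0 = 3/35, a_1 = 3, a_2 = -13/7, so
  g(x) = -13*x^2/7 + 3*x + 3/35.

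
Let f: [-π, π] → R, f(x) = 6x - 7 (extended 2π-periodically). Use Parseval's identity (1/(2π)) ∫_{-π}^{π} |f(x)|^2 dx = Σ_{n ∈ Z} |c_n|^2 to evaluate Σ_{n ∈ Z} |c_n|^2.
Σ |c_n|^2 = 12π^2 + 49

Expand and integrate term by term over [-π, π]:
  ∫ (6x)^2 dx = 36·(2π^3/3); ∫ 2·6·(-7)·x dx = 0 (odd integrand); ∫ (-7)^2 dx = 49·2π.
So (1/(2π)) ∫_{-π}^{π} (6x - 7)^2 dx = 36π^2/3 + 49 = 12π^2 + 49.
Parseval ⇒ Σ |c_n|^2 = 12π^2 + 49.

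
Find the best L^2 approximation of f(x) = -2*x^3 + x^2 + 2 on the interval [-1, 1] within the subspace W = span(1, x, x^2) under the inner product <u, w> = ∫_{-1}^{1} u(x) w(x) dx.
g(x) = x^2 - 6*x/5 + 2

The best approximation g ∈ W is the orthogonal projection of f onto W. Writing g = a_0 + a_1 x + a_2 x^2, the coefficients solve the normal equations G · a = b where
  G_{ij} = <φ_i, φ_j> and b_i = <f, φ_i>, with φ_0 = 1, φ_1 = x, φ_2 = x^2.
G =
  [2, 0, 2/3]
  [0, 2/3, 0]
  [2/3, 0, 2/5],
b = (14/3, -4/5, 26/15).
Solving gives a_0 = 2, a_1 = -6/5, a_2 = 1, so
  g(x) = x^2 - 6*x/5 + 2.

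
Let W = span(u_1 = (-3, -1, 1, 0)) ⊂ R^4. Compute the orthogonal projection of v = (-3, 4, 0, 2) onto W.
proj_W(v) = (-15/11, -5/11, 5/11, 0)

Set up U = [u_1 | ... | u_1] ∈ R^(4×1). The projector onto W = col(U) is P = U (U^T U)^(-1) U^T.
Compute U^T U =
  [11],
and U^T v = (5).
Solve U^T U · c = U^T v for the coefficients: c = (5/11). The projection is proj_W(v) = U c.
Check: (v - proj_W(v)) · u_1 = 0  (should be 0).
Result: proj_W(v) = (-15/11, -5/11, 5/11, 0).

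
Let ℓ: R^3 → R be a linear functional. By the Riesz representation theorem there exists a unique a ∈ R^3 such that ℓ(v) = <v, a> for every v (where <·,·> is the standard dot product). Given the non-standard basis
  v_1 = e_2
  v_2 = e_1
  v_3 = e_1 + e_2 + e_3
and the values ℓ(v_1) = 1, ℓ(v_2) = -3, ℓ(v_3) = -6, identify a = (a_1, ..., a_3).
a = (-3, 1, -4)

Write a = (a_1, ..., a_3) in the standard basis. For each basis vector v_i, ℓ(v_i) = <v_i, a> is a linear equation in the a_j's. Collect the n equations into a matrix system V a = ℓ, where row i of V is v_i (expressed in the standard basis). Since V is invertible (lower-triangular with 1s on the diagonal, up to permutation), solve by back-substitution:
  V =
[[0, 1, 0],
 [1, 0, 0],
 [1, 1, 1]]
  V a = (1, -3, -6)
Solving gives a = (-3, 1, -4).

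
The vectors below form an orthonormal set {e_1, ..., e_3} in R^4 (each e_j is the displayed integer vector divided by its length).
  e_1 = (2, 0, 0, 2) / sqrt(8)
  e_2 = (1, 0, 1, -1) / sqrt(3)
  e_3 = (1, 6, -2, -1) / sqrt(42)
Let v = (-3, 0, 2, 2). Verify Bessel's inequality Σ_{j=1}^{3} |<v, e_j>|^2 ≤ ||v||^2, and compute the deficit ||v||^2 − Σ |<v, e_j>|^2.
Σ |<v, e_j>|^2 = 38/7; ||v||^2 = 17; deficit = 81/7

Write each e_j = u_j / sqrt(<u_j, u_j>) where u_j is the displayed integer vector. Then <v, e_j> = <v, u_j> / sqrt(<u_j, u_j>), so |<v, e_j>|^2 = <v, u_j>^2 / <u_j, u_j>.
Coefficients: <v, e_1> = -2/sqrt(8), <v, e_2> = -3/sqrt(3), <v, e_3> = -9/sqrt(42).
Square and sum: Σ |<v, e_j>|^2 = 38/7.
Compute ||v||^2 = v·v = 17.
Deficit = 17 − 38/7 = 81/7 ≥ 0, confirming Bessel's inequality. (The deficit equals ||v − Σ <v,e_j> e_j||^2, the squared distance from v to span{e_j}.)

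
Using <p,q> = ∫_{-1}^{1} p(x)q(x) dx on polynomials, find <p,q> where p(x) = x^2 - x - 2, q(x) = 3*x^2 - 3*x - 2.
<p,q> = 88/15

Expand the product: p(x)·q(x) = 3*x^4 - 6*x^3 - 5*x^2 + 8*x + 4.
∫_{-1}^{1} of each monomial x^k gives [2/(k+1) if k even, 0 if k odd]. Integrating term-by-term (or equivalently evaluating the antiderivative F(x) = 3*x^5/5 - 3*x^4/2 - 5*x^3/3 + 4*x^2 + 4*x at the endpoints):
  F(1) − F(−1) = 163/30 − (-13/30) = 88/15.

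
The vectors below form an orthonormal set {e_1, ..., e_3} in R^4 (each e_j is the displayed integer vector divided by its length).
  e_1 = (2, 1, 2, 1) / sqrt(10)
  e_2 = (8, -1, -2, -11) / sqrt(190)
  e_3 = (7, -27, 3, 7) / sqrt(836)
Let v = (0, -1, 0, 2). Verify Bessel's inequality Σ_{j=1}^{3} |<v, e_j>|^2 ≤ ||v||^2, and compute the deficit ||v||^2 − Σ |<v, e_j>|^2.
Σ |<v, e_j>|^2 = 195/44; ||v||^2 = 5; deficit = 25/44

Write each e_j = u_j / sqrt(<u_j, u_j>) where u_j is the displayed integer vector. Then <v, e_j> = <v, u_j> / sqrt(<u_j, u_j>), so |<v, e_j>|^2 = <v, u_j>^2 / <u_j, u_j>.
Coefficients: <v, e_1> = 1/sqrt(10), <v, e_2> = -21/sqrt(190), <v, e_3> = 41/sqrt(836).
Square and sum: Σ |<v, e_j>|^2 = 195/44.
Compute ||v||^2 = v·v = 5.
Deficit = 5 − 195/44 = 25/44 ≥ 0, confirming Bessel's inequality. (The deficit equals ||v − Σ <v,e_j> e_j||^2, the squared distance from v to span{e_j}.)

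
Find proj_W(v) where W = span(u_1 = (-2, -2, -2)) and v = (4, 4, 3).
proj_W(v) = (11/3, 11/3, 11/3)

Set up U = [u_1 | ... | u_1] ∈ R^(3×1). The projector onto W = col(U) is P = U (U^T U)^(-1) U^T.
Compute U^T U =
  [12],
and U^T v = (-22).
Solve U^T U · c = U^T v for the coefficients: c = (-11/6). The projection is proj_W(v) = U c.
Check: (v - proj_W(v)) · u_1 = 0  (should be 0).
Result: proj_W(v) = (11/3, 11/3, 11/3).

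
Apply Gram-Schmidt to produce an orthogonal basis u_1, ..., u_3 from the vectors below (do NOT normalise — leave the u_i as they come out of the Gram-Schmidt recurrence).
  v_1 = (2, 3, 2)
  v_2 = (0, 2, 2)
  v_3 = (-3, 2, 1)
Orthogonal basis:
  u_1 = (2, 3, 2)
  u_2 = (-20/17, 4/17, 14/17)
  u_3 = (-5/9, 10/9, -10/9)

Apply the Gram-Schmidt recurrence
  u_1 = v_1
  u_i = v_i − Σ_{j<i} ((v_i · u_j) / (u_j · u_j)) · u_j.

Step by step this gives:
  u_1 = (2, 3, 2)
  u_2 = (-20/17, 4/17, 14/17)
  u_3 = (-5/9, 10/9, -10/9)

Orthogonality check:
  u_2 · u_1 = 0 (should be 0)
  u_3 · u_1 = 0 (should be 0)
  u_3 · u_2 = 0 (should be 0)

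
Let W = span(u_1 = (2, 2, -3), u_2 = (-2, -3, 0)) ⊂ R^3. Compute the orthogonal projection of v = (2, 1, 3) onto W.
proj_W(v) = (80/121, 229/121, 327/121)

Set up U = [u_1 | ... | u_2] ∈ R^(3×2). The projector onto W = col(U) is P = U (U^T U)^(-1) U^T.
Compute U^T U =
  [17, -10]
  [-10, 13],
and U^T v = (-3, -7).
Solve U^T U · c = U^T v for the coefficients: c = (-109/121, -149/121). The projection is proj_W(v) = U c.
Check: (v - proj_W(v)) · u_1 = 0  (should be 0).
Check: (v - proj_W(v)) · u_2 = 0  (should be 0).
Result: proj_W(v) = (80/121, 229/121, 327/121).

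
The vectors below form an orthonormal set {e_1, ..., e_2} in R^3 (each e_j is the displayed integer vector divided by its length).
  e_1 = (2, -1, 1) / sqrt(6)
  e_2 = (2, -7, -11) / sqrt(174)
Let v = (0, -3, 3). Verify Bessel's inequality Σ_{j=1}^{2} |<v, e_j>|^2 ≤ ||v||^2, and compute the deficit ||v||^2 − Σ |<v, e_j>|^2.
Σ |<v, e_j>|^2 = 198/29; ||v||^2 = 18; deficit = 324/29

Write each e_j = u_j / sqrt(<u_j, u_j>) where u_j is the displayed integer vector. Then <v, e_j> = <v, u_j> / sqrt(<u_j, u_j>), so |<v, e_j>|^2 = <v, u_j>^2 / <u_j, u_j>.
Coefficients: <v, e_1> = 6/sqrt(6), <v, e_2> = -12/sqrt(174).
Square and sum: Σ |<v, e_j>|^2 = 198/29.
Compute ||v||^2 = v·v = 18.
Deficit = 18 − 198/29 = 324/29 ≥ 0, confirming Bessel's inequality. (The deficit equals ||v − Σ <v,e_j> e_j||^2, the squared distance from v to span{e_j}.)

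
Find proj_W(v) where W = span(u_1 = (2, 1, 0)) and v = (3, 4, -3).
proj_W(v) = (4, 2, 0)

Set up U = [u_1 | ... | u_1] ∈ R^(3×1). The projector onto W = col(U) is P = U (U^T U)^(-1) U^T.
Compute U^T U =
  [5],
and U^T v = (10).
Solve U^T U · c = U^T v for the coefficients: c = (2). The projection is proj_W(v) = U c.
Check: (v - proj_W(v)) · u_1 = 0  (should be 0).
Result: proj_W(v) = (4, 2, 0).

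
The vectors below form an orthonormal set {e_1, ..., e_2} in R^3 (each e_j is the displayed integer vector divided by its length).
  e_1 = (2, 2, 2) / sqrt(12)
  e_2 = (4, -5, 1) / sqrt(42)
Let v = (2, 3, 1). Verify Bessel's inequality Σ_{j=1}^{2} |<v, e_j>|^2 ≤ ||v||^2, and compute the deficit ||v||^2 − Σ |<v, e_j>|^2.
Σ |<v, e_j>|^2 = 90/7; ||v||^2 = 14; deficit = 8/7

Write each e_j = u_j / sqrt(<u_j, u_j>) where u_j is the displayed integer vector. Then <v, e_j> = <v, u_j> / sqrt(<u_j, u_j>), so |<v, e_j>|^2 = <v, u_j>^2 / <u_j, u_j>.
Coefficients: <v, e_1> = 12/sqrt(12), <v, e_2> = -6/sqrt(42).
Square and sum: Σ |<v, e_j>|^2 = 90/7.
Compute ||v||^2 = v·v = 14.
Deficit = 14 − 90/7 = 8/7 ≥ 0, confirming Bessel's inequality. (The deficit equals ||v − Σ <v,e_j> e_j||^2, the squared distance from v to span{e_j}.)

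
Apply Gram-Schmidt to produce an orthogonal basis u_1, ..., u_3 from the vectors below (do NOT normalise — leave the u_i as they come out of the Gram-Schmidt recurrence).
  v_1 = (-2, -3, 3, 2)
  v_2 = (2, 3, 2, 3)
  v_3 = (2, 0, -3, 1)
Orthogonal basis:
  u_1 = (-2, -3, 3, 2)
  u_2 = (25/13, 75/26, 55/26, 40/13)
  u_3 = (10/9, -4/3, -16/9, 16/9)

Apply the Gram-Schmidt recurrence
  u_1 = v_1
  u_i = v_i − Σ_{j<i} ((v_i · u_j) / (u_j · u_j)) · u_j.

Step by step this gives:
  u_1 = (-2, -3, 3, 2)
  u_2 = (25/13, 75/26, 55/26, 40/13)
  u_3 = (10/9, -4/3, -16/9, 16/9)

Orthogonality check:
  u_2 · u_1 = 0 (should be 0)
  u_3 · u_1 = 0 (should be 0)
  u_3 · u_2 = 0 (should be 0)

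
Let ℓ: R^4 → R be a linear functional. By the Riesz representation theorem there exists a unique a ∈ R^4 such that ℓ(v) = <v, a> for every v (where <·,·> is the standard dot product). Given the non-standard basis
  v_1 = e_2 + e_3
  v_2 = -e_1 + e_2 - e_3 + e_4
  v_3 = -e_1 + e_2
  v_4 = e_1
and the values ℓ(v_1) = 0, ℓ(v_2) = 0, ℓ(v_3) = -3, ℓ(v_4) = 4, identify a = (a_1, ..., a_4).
a = (4, 1, -1, 2)

Write a = (a_1, ..., a_4) in the standard basis. For each basis vector v_i, ℓ(v_i) = <v_i, a> is a linear equation in the a_j's. Collect the n equations into a matrix system V a = ℓ, where row i of V is v_i (expressed in the standard basis). Since V is invertible (lower-triangular with 1s on the diagonal, up to permutation), solve by back-substitution:
  V =
[[0, 1, 1, 0],
 [-1, 1, -1, 1],
 [-1, 1, 0, 0],
 [1, 0, 0, 0]]
  V a = (0, 0, -3, 4)
Solving gives a = (4, 1, -1, 2).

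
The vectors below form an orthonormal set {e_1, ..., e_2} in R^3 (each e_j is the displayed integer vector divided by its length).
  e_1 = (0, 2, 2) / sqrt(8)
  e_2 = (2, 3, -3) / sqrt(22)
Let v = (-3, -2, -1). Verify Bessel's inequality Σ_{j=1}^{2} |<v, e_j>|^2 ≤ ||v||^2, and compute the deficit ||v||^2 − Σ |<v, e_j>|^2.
Σ |<v, e_j>|^2 = 90/11; ||v||^2 = 14; deficit = 64/11

Write each e_j = u_j / sqrt(<u_j, u_j>) where u_j is the displayed integer vector. Then <v, e_j> = <v, u_j> / sqrt(<u_j, u_j>), so |<v, e_j>|^2 = <v, u_j>^2 / <u_j, u_j>.
Coefficients: <v, e_1> = -6/sqrt(8), <v, e_2> = -9/sqrt(22).
Square and sum: Σ |<v, e_j>|^2 = 90/11.
Compute ||v||^2 = v·v = 14.
Deficit = 14 − 90/11 = 64/11 ≥ 0, confirming Bessel's inequality. (The deficit equals ||v − Σ <v,e_j> e_j||^2, the squared distance from v to span{e_j}.)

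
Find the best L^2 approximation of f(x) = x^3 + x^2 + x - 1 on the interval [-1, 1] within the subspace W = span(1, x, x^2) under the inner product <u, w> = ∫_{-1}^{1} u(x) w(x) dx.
g(x) = x^2 + 8*x/5 - 1

The best approximation g ∈ W is the orthogonal projection of f onto W. Writing g = a_0 + a_1 x + a_2 x^2, the coefficients solve the normal equations G · a = b where
  G_{ij} = <φ_i, φ_j> and b_i = <f, φ_i>, with φ_0 = 1, φ_1 = x, φ_2 = x^2.
G =
  [2, 0, 2/3]
  [0, 2/3, 0]
  [2/3, 0, 2/5],
b = (-4/3, 16/15, -4/15).
Solving gives a_0 = -1, a_1 = 8/5, a_2 = 1, so
  g(x) = x^2 + 8*x/5 - 1.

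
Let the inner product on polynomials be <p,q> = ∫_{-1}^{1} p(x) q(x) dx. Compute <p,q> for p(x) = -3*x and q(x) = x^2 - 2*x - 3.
<p,q> = 4

Expand the product: p(x)·q(x) = -3*x^3 + 6*x^2 + 9*x.
∫_{-1}^{1} of each monomial x^k gives [2/(k+1) if k even, 0 if k odd]. Integrating term-by-term (or equivalently evaluating the antiderivative F(x) = -3*x^4/4 + 2*x^3 + 9*x^2/2 at the endpoints):
  F(1) − F(−1) = 23/4 − (7/4) = 4.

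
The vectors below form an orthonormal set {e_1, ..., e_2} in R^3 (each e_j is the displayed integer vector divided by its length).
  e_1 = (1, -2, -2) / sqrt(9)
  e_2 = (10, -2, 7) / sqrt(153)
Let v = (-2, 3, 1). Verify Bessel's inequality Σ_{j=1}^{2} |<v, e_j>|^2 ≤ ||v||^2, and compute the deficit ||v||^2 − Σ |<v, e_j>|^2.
Σ |<v, e_j>|^2 = 229/17; ||v||^2 = 14; deficit = 9/17

Write each e_j = u_j / sqrt(<u_j, u_j>) where u_j is the displayed integer vector. Then <v, e_j> = <v, u_j> / sqrt(<u_j, u_j>), so |<v, e_j>|^2 = <v, u_j>^2 / <u_j, u_j>.
Coefficients: <v, e_1> = -10/sqrt(9), <v, e_2> = -19/sqrt(153).
Square and sum: Σ |<v, e_j>|^2 = 229/17.
Compute ||v||^2 = v·v = 14.
Deficit = 14 − 229/17 = 9/17 ≥ 0, confirming Bessel's inequality. (The deficit equals ||v − Σ <v,e_j> e_j||^2, the squared distance from v to span{e_j}.)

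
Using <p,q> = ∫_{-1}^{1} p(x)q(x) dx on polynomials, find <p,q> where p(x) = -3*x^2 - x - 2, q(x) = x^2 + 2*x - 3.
<p,q> = 212/15

Expand the product: p(x)·q(x) = -3*x^4 - 7*x^3 + 5*x^2 - x + 6.
∫_{-1}^{1} of each monomial x^k gives [2/(k+1) if k even, 0 if k odd]. Integrating term-by-term (or equivalently evaluating the antiderivative F(x) = -3*x^5/5 - 7*x^4/4 + 5*x^3/3 - x^2/2 + 6*x at the endpoints):
  F(1) − F(−1) = 289/60 − (-559/60) = 212/15.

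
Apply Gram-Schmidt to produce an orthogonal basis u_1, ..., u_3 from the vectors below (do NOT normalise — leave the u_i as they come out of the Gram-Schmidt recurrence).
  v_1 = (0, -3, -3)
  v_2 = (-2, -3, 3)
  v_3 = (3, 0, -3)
Orthogonal basis:
  u_1 = (0, -3, -3)
  u_2 = (-2, -3, 3)
  u_3 = (18/11, -6/11, 6/11)

Apply the Gram-Schmidt recurrence
  u_1 = v_1
  u_i = v_i − Σ_{j<i} ((v_i · u_j) / (u_j · u_j)) · u_j.

Step by step this gives:
  u_1 = (0, -3, -3)
  u_2 = (-2, -3, 3)
  u_3 = (18/11, -6/11, 6/11)

Orthogonality check:
  u_2 · u_1 = 0 (should be 0)
  u_3 · u_1 = 0 (should be 0)
  u_3 · u_2 = 0 (should be 0)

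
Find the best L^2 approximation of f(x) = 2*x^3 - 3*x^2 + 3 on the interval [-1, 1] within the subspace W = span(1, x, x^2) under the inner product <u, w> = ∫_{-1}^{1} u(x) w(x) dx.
g(x) = -3*x^2 + 6*x/5 + 3

The best approximation g ∈ W is the orthogonal projection of f onto W. Writing g = a_0 + a_1 x + a_2 x^2, the coefficients solve the normal equations G · a = b where
  G_{ij} = <φ_i, φ_j> and b_i = <f, φ_i>, with φ_0 = 1, φ_1 = x, φ_2 = x^2.
G =
  [2, 0, 2/3]
  [0, 2/3, 0]
  [2/3, 0, 2/5],
b = (4, 4/5, 4/5).
Solving gives a_0 = 3, a_1 = 6/5, a_2 = -3, so
  g(x) = -3*x^2 + 6*x/5 + 3.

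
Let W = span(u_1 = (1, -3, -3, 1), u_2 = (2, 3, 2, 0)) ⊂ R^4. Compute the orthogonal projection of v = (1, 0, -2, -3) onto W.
proj_W(v) = (22/57, -10/19, -34/57, 14/57)

Set up U = [u_1 | ... | u_2] ∈ R^(4×2). The projector onto W = col(U) is P = U (U^T U)^(-1) U^T.
Compute U^T U =
  [20, -13]
  [-13, 17],
and U^T v = (4, -2).
Solve U^T U · c = U^T v for the coefficients: c = (14/57, 4/57). The projection is proj_W(v) = U c.
Check: (v - proj_W(v)) · u_1 = 0  (should be 0).
Check: (v - proj_W(v)) · u_2 = 0  (should be 0).
Result: proj_W(v) = (22/57, -10/19, -34/57, 14/57).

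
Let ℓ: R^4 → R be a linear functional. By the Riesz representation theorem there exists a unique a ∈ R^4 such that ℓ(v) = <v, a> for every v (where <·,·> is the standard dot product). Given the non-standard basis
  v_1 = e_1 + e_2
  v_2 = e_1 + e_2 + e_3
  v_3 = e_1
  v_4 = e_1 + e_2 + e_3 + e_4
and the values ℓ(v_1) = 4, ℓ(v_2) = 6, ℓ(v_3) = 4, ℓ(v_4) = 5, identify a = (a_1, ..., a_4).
a = (4, 0, 2, -1)

Write a = (a_1, ..., a_4) in the standard basis. For each basis vector v_i, ℓ(v_i) = <v_i, a> is a linear equation in the a_j's. Collect the n equations into a matrix system V a = ℓ, where row i of V is v_i (expressed in the standard basis). Since V is invertible (lower-triangular with 1s on the diagonal, up to permutation), solve by back-substitution:
  V =
[[1, 1, 0, 0],
 [1, 1, 1, 0],
 [1, 0, 0, 0],
 [1, 1, 1, 1]]
  V a = (4, 6, 4, 5)
Solving gives a = (4, 0, 2, -1).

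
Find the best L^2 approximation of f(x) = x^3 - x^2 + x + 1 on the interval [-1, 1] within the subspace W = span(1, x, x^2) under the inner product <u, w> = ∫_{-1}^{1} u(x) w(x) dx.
g(x) = -x^2 + 8*x/5 + 1

The best approximation g ∈ W is the orthogonal projection of f onto W. Writing g = a_0 + a_1 x + a_2 x^2, the coefficients solve the normal equations G · a = b where
  G_{ij} = <φ_i, φ_j> and b_i = <f, φ_i>, with φ_0 = 1, φ_1 = x, φ_2 = x^2.
G =
  [2, 0, 2/3]
  [0, 2/3, 0]
  [2/3, 0, 2/5],
b = (4/3, 16/15, 4/15).
Solving gives a_0 = 1, a_1 = 8/5, a_2 = -1, so
  g(x) = -x^2 + 8*x/5 + 1.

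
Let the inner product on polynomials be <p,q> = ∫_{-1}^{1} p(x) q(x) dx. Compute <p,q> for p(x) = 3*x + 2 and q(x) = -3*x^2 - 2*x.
<p,q> = -8

Expand the product: p(x)·q(x) = -9*x^3 - 12*x^2 - 4*x.
∫_{-1}^{1} of each monomial x^k gives [2/(k+1) if k even, 0 if k odd]. Integrating term-by-term (or equivalently evaluating the antiderivative F(x) = -9*x^4/4 - 4*x^3 - 2*x^2 at the endpoints):
  F(1) − F(−1) = -33/4 − (-1/4) = -8.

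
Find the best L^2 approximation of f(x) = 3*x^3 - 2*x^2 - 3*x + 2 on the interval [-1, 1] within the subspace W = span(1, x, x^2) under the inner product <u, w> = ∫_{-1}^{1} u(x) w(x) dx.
g(x) = -2*x^2 - 6*x/5 + 2

The best approximation g ∈ W is the orthogonal projection of f onto W. Writing g = a_0 + a_1 x + a_2 x^2, the coefficients solve the normal equations G · a = b where
  G_{ij} = <φ_i, φ_j> and b_i = <f, φ_i>, with φ_0 = 1, φ_1 = x, φ_2 = x^2.
G =
  [2, 0, 2/3]
  [0, 2/3, 0]
  [2/3, 0, 2/5],
b = (8/3, -4/5, 8/15).
Solving gives a_0 = 2, a_1 = -6/5, a_2 = -2, so
  g(x) = -2*x^2 - 6*x/5 + 2.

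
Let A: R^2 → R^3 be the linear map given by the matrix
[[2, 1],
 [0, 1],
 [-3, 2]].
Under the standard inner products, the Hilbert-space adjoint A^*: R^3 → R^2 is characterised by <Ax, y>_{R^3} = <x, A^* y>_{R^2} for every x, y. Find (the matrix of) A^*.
A^* = A^T =
[[2, 0, -3],
 [1, 1, 2]]

For real matrices with standard dot products, the defining identity <Ax, y> = <x, A^* y> gives (Ax)^T y = x^T (A^*) y, i.e. x^T A^T y = x^T (A^*) y. Since this holds for all x, y, we must have A^* = A^T. Therefore
A^* =
[[2, 0, -3],
 [1, 1, 2]].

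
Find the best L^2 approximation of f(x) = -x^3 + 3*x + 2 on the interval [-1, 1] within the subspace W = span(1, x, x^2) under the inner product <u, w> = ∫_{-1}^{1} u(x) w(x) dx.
g(x) = 12*x/5 + 2

The best approximation g ∈ W is the orthogonal projection of f onto W. Writing g = a_0 + a_1 x + a_2 x^2, the coefficients solve the normal equations G · a = b where
  G_{ij} = <φ_i, φ_j> and b_i = <f, φ_i>, with φ_0 = 1, φ_1 = x, φ_2 = x^2.
G =
  [2, 0, 2/3]
  [0, 2/3, 0]
  [2/3, 0, 2/5],
b = (4, 8/5, 4/3).
Solving gives a_0 = 2, a_1 = 12/5, a_2 = 0, so
  g(x) = 12*x/5 + 2.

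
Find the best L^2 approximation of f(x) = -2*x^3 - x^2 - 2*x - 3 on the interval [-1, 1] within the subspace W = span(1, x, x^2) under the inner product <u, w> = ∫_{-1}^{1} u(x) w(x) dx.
g(x) = -x^2 - 16*x/5 - 3

The best approximation g ∈ W is the orthogonal projection of f onto W. Writing g = a_0 + a_1 x + a_2 x^2, the coefficients solve the normal equations G · a = b where
  G_{ij} = <φ_i, φ_j> and b_i = <f, φ_i>, with φ_0 = 1, φ_1 = x, φ_2 = x^2.
G =
  [2, 0, 2/3]
  [0, 2/3, 0]
  [2/3, 0, 2/5],
b = (-20/3, -32/15, -12/5).
Solving gives a_0 = -3, a_1 = -16/5, a_2 = -1, so
  g(x) = -x^2 - 16*x/5 - 3.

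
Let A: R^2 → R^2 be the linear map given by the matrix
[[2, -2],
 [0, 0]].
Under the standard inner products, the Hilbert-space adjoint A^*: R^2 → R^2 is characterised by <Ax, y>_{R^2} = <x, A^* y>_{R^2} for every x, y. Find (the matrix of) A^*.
A^* = A^T =
[[2, 0],
 [-2, 0]]

For real matrices with standard dot products, the defining identity <Ax, y> = <x, A^* y> gives (Ax)^T y = x^T (A^*) y, i.e. x^T A^T y = x^T (A^*) y. Since this holds for all x, y, we must have A^* = A^T. Therefore
A^* =
[[2, 0],
 [-2, 0]].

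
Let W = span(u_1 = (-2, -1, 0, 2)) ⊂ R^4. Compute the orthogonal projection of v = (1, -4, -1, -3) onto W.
proj_W(v) = (8/9, 4/9, 0, -8/9)

Set up U = [u_1 | ... | u_1] ∈ R^(4×1). The projector onto W = col(U) is P = U (U^T U)^(-1) U^T.
Compute U^T U =
  [9],
and U^T v = (-4).
Solve U^T U · c = U^T v for the coefficients: c = (-4/9). The projection is proj_W(v) = U c.
Check: (v - proj_W(v)) · u_1 = 0  (should be 0).
Result: proj_W(v) = (8/9, 4/9, 0, -8/9).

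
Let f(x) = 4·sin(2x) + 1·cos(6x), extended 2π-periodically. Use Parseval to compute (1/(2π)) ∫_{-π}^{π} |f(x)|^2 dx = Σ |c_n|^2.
Σ |c_n|^2 = 17/2

Expand |f|^2 and use orthogonality of {sin(nx), cos(mx)} on [-π, π]:
  ∫_{-π}^{π} sin(nx)^2 dx = π, ∫ cos(mx)^2 dx = π, and cross terms integrate to 0.
So ∫_{-π}^{π} f(x)^2 dx = 4^2 · π + 1^2 · π = (16 + 1)π.
Divide by 2π: (16 + 1)/2 = 17/2.
By Parseval, this equals Σ |c_n|^2.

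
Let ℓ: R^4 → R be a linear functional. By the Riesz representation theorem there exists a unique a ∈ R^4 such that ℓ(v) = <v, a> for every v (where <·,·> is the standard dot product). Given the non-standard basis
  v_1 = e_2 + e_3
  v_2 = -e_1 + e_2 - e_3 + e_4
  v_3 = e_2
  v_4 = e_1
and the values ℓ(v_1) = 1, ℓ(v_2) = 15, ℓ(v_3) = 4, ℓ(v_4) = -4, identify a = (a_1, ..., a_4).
a = (-4, 4, -3, 4)

Write a = (a_1, ..., a_4) in the standard basis. For each basis vector v_i, ℓ(v_i) = <v_i, a> is a linear equation in the a_j's. Collect the n equations into a matrix system V a = ℓ, where row i of V is v_i (expressed in the standard basis). Since V is invertible (lower-triangular with 1s on the diagonal, up to permutation), solve by back-substitution:
  V =
[[0, 1, 1, 0],
 [-1, 1, -1, 1],
 [0, 1, 0, 0],
 [1, 0, 0, 0]]
  V a = (1, 15, 4, -4)
Solving gives a = (-4, 4, -3, 4).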